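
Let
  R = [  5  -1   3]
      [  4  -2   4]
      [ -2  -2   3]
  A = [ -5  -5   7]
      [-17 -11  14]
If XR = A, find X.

R is on the right of X, so right-multiply by R⁻¹: X = AR⁻¹.
det R = -6; the adjugate gives R⁻¹ = [[-1/3, 1/2, -1/3], [10/3, -7/2, 4/3], [2, -2, 1]].
X = AR⁻¹ = [[-5, -5, 7], [-17, -11, 14]] · [[-1/3, 1/2, -1/3], [10/3, -7/2, 4/3], [2, -2, 1]] = [[-1, 1, 2], [-3, 2, 5]].

X = [[-1, 1, 2], [-3, 2, 5]]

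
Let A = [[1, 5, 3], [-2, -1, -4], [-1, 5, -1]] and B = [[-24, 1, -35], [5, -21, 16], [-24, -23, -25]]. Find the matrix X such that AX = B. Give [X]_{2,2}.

A is on the left of X, so left-multiply by A⁻¹: X = A⁻¹B.
det A = -2; the adjugate gives A⁻¹ = [[-21/2, -10, 17/2], [-1, -1, 1], [11/2, 5, -9/2]].
X = A⁻¹B = [[-21/2, -10, 17/2], [-1, -1, 1], [11/2, 5, -9/2]] · [[-24, 1, -35], [5, -21, 16], [-24, -23, -25]] = [[-2, 4, -5], [-5, -3, -6], [1, 4, 0]].

-3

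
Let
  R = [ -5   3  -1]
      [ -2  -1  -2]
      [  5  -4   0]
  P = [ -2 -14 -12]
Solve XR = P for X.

X = [[0, 6, 2]]

Since R sits to the right of X, X = PR⁻¹.
det R = -3; the adjugate gives R⁻¹ = [[8/3, -4/3, 7/3], [10/3, -5/3, 8/3], [-13/3, 5/3, -11/3]].
X = PR⁻¹ = [[-2, -14, -12]] · [[8/3, -4/3, 7/3], [10/3, -5/3, 8/3], [-13/3, 5/3, -11/3]] = [[0, 6, 2]].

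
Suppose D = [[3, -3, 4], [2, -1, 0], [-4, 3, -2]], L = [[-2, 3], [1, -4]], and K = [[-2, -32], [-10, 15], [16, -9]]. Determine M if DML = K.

M = D⁻¹KL⁻¹ (apply D⁻¹ on the left and L⁻¹ on the right).
D has determinant 2; D⁻¹ = [[1, 3, 2], [2, 5, 4], [1, 3/2, 3/2]].
det L = 5; the adjugate gives L⁻¹ = [[-4/5, -3/5], [-1/5, -2/5]].
D⁻¹K = [[0, -5], [10, -25], [7, -23]].
M = (D⁻¹K)L⁻¹ = [[1, 2], [-3, 4], [-1, 5]].

M = [[1, 2], [-3, 4], [-1, 5]]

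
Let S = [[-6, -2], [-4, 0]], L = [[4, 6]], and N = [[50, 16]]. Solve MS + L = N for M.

M = [[-5, -4]]

MS = N − L = [[46, 10]].
Right-multiplying both sides by S⁻¹ gives M = (N − L)S⁻¹.
S has determinant -8; S⁻¹ = [[0, -1/4], [-1/2, 3/4]].
M = (N − L)S⁻¹ = [[-5, -4]].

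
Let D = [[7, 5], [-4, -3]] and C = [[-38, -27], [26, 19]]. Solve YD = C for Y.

Right-multiplying both sides by D⁻¹ gives Y = CD⁻¹.
det D = -1, so D⁻¹ = [[3, 5], [-4, -7]].
Y = CD⁻¹ = [[-38, -27], [26, 19]] · [[3, 5], [-4, -7]] = [[-6, -1], [2, -3]].

Y = [[-6, -1], [2, -3]]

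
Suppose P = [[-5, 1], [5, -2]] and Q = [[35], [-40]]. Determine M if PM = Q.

Since P multiplies M on the left, M = P⁻¹Q.
P has determinant 5; P⁻¹ = [[-2/5, -1/5], [-1, -1]].
M = P⁻¹Q = [[-2/5, -1/5], [-1, -1]] · [[35], [-40]] = [[-6], [5]].

M = [[-6], [5]]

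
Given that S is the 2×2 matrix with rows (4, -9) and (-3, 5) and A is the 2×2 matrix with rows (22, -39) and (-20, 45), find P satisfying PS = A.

Since S sits to the right of P, P = AS⁻¹.
det S = -7; the adjugate gives S⁻¹ = [[-5/7, -9/7], [-3/7, -4/7]].
P = AS⁻¹ = [[22, -39], [-20, 45]] · [[-5/7, -9/7], [-3/7, -4/7]] = [[1, -6], [-5, 0]].

P = [[1, -6], [-5, 0]]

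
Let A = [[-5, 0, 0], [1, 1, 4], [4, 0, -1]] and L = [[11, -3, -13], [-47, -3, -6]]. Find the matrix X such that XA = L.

X = [[-2, -3, 1], [4, -3, -6]]

A is on the right of X, so right-multiply by A⁻¹: X = LA⁻¹.
A has determinant 5; A⁻¹ = [[-1/5, 0, 0], [17/5, 1, 4], [-4/5, 0, -1]].
X = LA⁻¹ = [[11, -3, -13], [-47, -3, -6]] · [[-1/5, 0, 0], [17/5, 1, 4], [-4/5, 0, -1]] = [[-2, -3, 1], [4, -3, -6]].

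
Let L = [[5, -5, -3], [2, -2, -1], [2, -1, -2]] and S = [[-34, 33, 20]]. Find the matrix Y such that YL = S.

Y = [[-4, -6, -1]]

Right-multiplying both sides by L⁻¹ gives Y = SL⁻¹.
det L = -1, so L⁻¹ = [[-3, 7, 1], [-2, 4, 1], [-2, 5, 0]].
Y = SL⁻¹ = [[-34, 33, 20]] · [[-3, 7, 1], [-2, 4, 1], [-2, 5, 0]] = [[-4, -6, -1]].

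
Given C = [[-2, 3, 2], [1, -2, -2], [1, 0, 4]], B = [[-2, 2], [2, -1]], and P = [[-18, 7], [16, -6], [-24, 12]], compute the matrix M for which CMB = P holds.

M = [[-4, -4], [-4, -5], [1, -2]]

Isolating M: multiply by C⁻¹ from the left and B⁻¹ from the right, so M = C⁻¹PB⁻¹.
det C = 2, so C⁻¹ = [[-4, -6, -1], [-3, -5, -1], [1, 3/2, 1/2]].
det B = -2; the adjugate gives B⁻¹ = [[1/2, 1], [1, 1]].
C⁻¹P = [[0, -4], [-2, -3], [-6, 4]].
M = (C⁻¹P)B⁻¹ = [[-4, -4], [-4, -5], [1, -2]].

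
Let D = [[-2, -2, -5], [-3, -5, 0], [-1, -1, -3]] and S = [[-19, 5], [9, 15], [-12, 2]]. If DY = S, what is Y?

Left-multiplying both sides by D⁻¹ gives Y = D⁻¹S.
det D = -2, so D⁻¹ = [[-15/2, 1/2, 25/2], [9/2, -1/2, -15/2], [1, 0, -2]].
Y = D⁻¹S = [[-15/2, 1/2, 25/2], [9/2, -1/2, -15/2], [1, 0, -2]] · [[-19, 5], [9, 15], [-12, 2]] = [[-3, -5], [0, 0], [5, 1]].

Y = [[-3, -5], [0, 0], [5, 1]]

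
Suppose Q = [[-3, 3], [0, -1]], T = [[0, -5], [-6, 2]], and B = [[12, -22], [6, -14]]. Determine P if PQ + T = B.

P = [[-4, 5], [-4, 4]]

PQ = B − T = [[12, -17], [12, -16]].
Right-multiplying both sides by Q⁻¹ gives P = (B − T)Q⁻¹.
Q has determinant 3; Q⁻¹ = [[-1/3, -1], [0, -1]].
P = (B − T)Q⁻¹ = [[-4, 5], [-4, 4]].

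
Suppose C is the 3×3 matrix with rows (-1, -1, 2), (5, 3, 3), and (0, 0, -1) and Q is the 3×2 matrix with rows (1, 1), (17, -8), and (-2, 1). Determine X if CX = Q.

X = [[1, 2], [2, -5], [2, -1]]

Left-multiplying both sides by C⁻¹ gives X = C⁻¹Q.
det C = -2; the adjugate gives C⁻¹ = [[3/2, 1/2, 9/2], [-5/2, -1/2, -13/2], [0, 0, -1]].
X = C⁻¹Q = [[3/2, 1/2, 9/2], [-5/2, -1/2, -13/2], [0, 0, -1]] · [[1, 1], [17, -8], [-2, 1]] = [[1, 2], [2, -5], [2, -1]].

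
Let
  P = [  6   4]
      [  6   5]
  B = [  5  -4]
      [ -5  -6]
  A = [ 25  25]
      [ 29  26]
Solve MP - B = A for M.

M = [[4, 1], [0, 4]]

MP = A + B = [[30, 21], [24, 20]].
P is on the right of M, so right-multiply by P⁻¹: M = (A + B)P⁻¹.
det P = 6; the adjugate gives P⁻¹ = [[5/6, -2/3], [-1, 1]].
M = (A + B)P⁻¹ = [[4, 1], [0, 4]].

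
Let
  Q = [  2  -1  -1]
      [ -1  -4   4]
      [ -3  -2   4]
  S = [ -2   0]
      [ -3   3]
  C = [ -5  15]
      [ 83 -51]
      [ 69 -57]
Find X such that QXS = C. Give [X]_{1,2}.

Isolating X: multiply by Q⁻¹ from the left and S⁻¹ from the right, so X = Q⁻¹CS⁻¹.
det Q = 2, so Q⁻¹ = [[-4, 3, -4], [-4, 5/2, -7/2], [-5, 7/2, -9/2]].
det S = -6, so S⁻¹ = [[-1/2, 0], [-1/2, 1/3]].
Q⁻¹C = [[-7, 15], [-14, 12], [5, 3]].
X = (Q⁻¹C)S⁻¹ = [[-4, 5], [1, 4], [-4, 1]].

5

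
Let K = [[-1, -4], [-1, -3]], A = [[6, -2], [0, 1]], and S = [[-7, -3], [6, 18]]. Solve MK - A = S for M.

MK = S + A = [[-1, -5], [6, 19]].
Since K sits to the right of M, M = (S + A)K⁻¹.
det K = -1, so K⁻¹ = [[3, -4], [-1, 1]].
M = (S + A)K⁻¹ = [[2, -1], [-1, -5]].

M = [[2, -1], [-1, -5]]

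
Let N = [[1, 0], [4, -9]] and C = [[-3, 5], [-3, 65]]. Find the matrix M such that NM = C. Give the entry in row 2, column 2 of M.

-5

Since N multiplies M on the left, M = N⁻¹C.
det N = -9; the adjugate gives N⁻¹ = [[1, 0], [4/9, -1/9]].
M = N⁻¹C = [[1, 0], [4/9, -1/9]] · [[-3, 5], [-3, 65]] = [[-3, 5], [-1, -5]].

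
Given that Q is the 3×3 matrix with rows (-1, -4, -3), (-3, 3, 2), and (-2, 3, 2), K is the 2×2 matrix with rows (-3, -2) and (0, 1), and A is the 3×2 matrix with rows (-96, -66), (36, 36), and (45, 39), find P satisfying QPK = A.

P = [[-3, -3], [-5, -1], [-3, 3]]

Isolating P: multiply by Q⁻¹ from the left and K⁻¹ from the right, so P = Q⁻¹AK⁻¹.
det Q = 1; the adjugate gives Q⁻¹ = [[0, -1, 1], [2, -8, 11], [-3, 11, -15]].
det K = -3; the adjugate gives K⁻¹ = [[-1/3, -2/3], [0, 1]].
Q⁻¹A = [[9, 3], [15, 9], [9, 9]].
P = (Q⁻¹A)K⁻¹ = [[-3, -3], [-5, -1], [-3, 3]].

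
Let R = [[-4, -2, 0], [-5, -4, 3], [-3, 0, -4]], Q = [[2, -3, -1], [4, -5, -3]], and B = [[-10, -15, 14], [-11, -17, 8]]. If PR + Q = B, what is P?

PR = B − Q = [[-12, -12, 15], [-15, -12, 11]].
Right-multiplying both sides by R⁻¹ gives P = (B − Q)R⁻¹.
R has determinant -6; R⁻¹ = [[-8/3, 4/3, 1], [29/6, -8/3, -2], [2, -1, -1]].
P = (B − Q)R⁻¹ = [[4, 1, -3], [4, 1, -2]].

P = [[4, 1, -3], [4, 1, -2]]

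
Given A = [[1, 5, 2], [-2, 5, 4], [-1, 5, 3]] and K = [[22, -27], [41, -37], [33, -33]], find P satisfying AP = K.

P = [[-3, 2], [3, -5], [5, -2]]

A is on the left of P, so left-multiply by A⁻¹: P = A⁻¹K.
det A = -5, so A⁻¹ = [[1, 1, -2], [-2/5, -1, 8/5], [1, 2, -3]].
P = A⁻¹K = [[1, 1, -2], [-2/5, -1, 8/5], [1, 2, -3]] · [[22, -27], [41, -37], [33, -33]] = [[-3, 2], [3, -5], [5, -2]].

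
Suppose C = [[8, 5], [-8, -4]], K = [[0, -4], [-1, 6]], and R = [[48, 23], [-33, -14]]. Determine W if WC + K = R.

WC = R − K = [[48, 27], [-32, -20]].
Right-multiplying both sides by C⁻¹ gives W = (R − K)C⁻¹.
det C = 8; the adjugate gives C⁻¹ = [[-1/2, -5/8], [1, 1]].
W = (R − K)C⁻¹ = [[3, -3], [-4, 0]].

W = [[3, -3], [-4, 0]]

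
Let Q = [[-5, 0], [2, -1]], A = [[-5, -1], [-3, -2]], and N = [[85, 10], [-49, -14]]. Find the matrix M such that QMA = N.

Left-multiply by Q⁻¹ and right-multiply by A⁻¹: M = Q⁻¹NA⁻¹.
Q has determinant 5; Q⁻¹ = [[-1/5, 0], [-2/5, -1]].
det A = 7, so A⁻¹ = [[-2/7, 1/7], [3/7, -5/7]].
Q⁻¹N = [[-17, -2], [15, 10]].
M = (Q⁻¹N)A⁻¹ = [[4, -1], [0, -5]].

M = [[4, -1], [0, -5]]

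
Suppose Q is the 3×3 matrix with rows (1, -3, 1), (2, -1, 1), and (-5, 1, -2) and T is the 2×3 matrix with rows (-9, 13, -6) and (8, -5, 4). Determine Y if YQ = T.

Q is on the right of Y, so right-multiply by Q⁻¹: Y = TQ⁻¹.
Q has determinant 1; Q⁻¹ = [[1, -5, -2], [-1, 3, 1], [-3, 14, 5]].
Y = TQ⁻¹ = [[-9, 13, -6], [8, -5, 4]] · [[1, -5, -2], [-1, 3, 1], [-3, 14, 5]] = [[-4, 0, 1], [1, 1, -1]].

Y = [[-4, 0, 1], [1, 1, -1]]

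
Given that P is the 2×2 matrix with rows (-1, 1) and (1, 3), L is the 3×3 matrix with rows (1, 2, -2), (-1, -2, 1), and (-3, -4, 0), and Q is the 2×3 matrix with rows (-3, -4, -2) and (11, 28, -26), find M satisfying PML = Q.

M = [[0, -5, 0], [2, -3, 1]]

Isolating M: multiply by P⁻¹ from the left and L⁻¹ from the right, so M = P⁻¹QL⁻¹.
P has determinant -4; P⁻¹ = [[-3/4, 1/4], [1/4, 1/4]].
det L = 2; the adjugate gives L⁻¹ = [[2, 4, -1], [-3/2, -3, 1/2], [-1, -1, 0]].
P⁻¹Q = [[5, 10, -5], [2, 6, -7]].
M = (P⁻¹Q)L⁻¹ = [[0, -5, 0], [2, -3, 1]].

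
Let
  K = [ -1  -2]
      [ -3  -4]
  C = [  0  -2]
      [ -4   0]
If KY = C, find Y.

Y = [[4, -4], [-2, 3]]

K is on the left of Y, so left-multiply by K⁻¹: Y = K⁻¹C.
det K = -2; the adjugate gives K⁻¹ = [[2, -1], [-3/2, 1/2]].
Y = K⁻¹C = [[2, -1], [-3/2, 1/2]] · [[0, -2], [-4, 0]] = [[4, -4], [-2, 3]].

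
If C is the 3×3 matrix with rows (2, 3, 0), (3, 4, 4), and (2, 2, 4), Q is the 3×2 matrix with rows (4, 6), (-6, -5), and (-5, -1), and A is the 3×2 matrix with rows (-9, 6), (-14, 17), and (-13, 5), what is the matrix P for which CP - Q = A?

P = [[-4, 0], [1, 4], [-3, -1]]

CP = A + Q = [[-5, 12], [-20, 12], [-18, 4]].
C is on the left of P, so left-multiply by C⁻¹: P = C⁻¹(A + Q).
det C = 4, so C⁻¹ = [[2, -3, 3], [-1, 2, -2], [-1/2, 1/2, -1/4]].
P = C⁻¹(A + Q) = [[-4, 0], [1, 4], [-3, -1]].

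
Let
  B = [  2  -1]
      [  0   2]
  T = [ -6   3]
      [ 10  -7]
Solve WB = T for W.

Right-multiplying both sides by B⁻¹ gives W = TB⁻¹.
det B = 4, so B⁻¹ = [[1/2, 1/4], [0, 1/2]].
W = TB⁻¹ = [[-6, 3], [10, -7]] · [[1/2, 1/4], [0, 1/2]] = [[-3, 0], [5, -1]].

W = [[-3, 0], [5, -1]]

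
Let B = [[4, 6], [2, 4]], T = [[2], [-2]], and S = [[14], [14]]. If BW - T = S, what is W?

BW = S + T = [[16], [12]].
Left-multiplying both sides by B⁻¹ gives W = B⁻¹(S + T).
det B = 4, so B⁻¹ = [[1, -3/2], [-1/2, 1]].
W = B⁻¹(S + T) = [[-2], [4]].

W = [[-2], [4]]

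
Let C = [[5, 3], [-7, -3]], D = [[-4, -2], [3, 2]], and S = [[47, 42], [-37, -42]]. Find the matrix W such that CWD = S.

W = [[5, 5], [-3, 4]]

Left-multiply by C⁻¹ and right-multiply by D⁻¹: W = C⁻¹SD⁻¹.
C has determinant 6; C⁻¹ = [[-1/2, -1/2], [7/6, 5/6]].
det D = -2; the adjugate gives D⁻¹ = [[-1, -1], [3/2, 2]].
C⁻¹S = [[-5, 0], [24, 14]].
W = (C⁻¹S)D⁻¹ = [[5, 5], [-3, 4]].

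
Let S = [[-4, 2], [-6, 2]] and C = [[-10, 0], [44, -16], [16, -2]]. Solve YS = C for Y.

Since S sits to the right of Y, Y = CS⁻¹.
det S = 4; the adjugate gives S⁻¹ = [[1/2, -1/2], [3/2, -1]].
Y = CS⁻¹ = [[-10, 0], [44, -16], [16, -2]] · [[1/2, -1/2], [3/2, -1]] = [[-5, 5], [-2, -6], [5, -6]].

Y = [[-5, 5], [-2, -6], [5, -6]]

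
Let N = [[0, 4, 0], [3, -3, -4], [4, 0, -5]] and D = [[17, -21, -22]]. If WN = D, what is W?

W = [[-3, 3, 2]]

Since N sits to the right of W, W = DN⁻¹.
det N = -4, so N⁻¹ = [[-15/4, -5, 4], [1/4, 0, 0], [-3, -4, 3]].
W = DN⁻¹ = [[17, -21, -22]] · [[-15/4, -5, 4], [1/4, 0, 0], [-3, -4, 3]] = [[-3, 3, 2]].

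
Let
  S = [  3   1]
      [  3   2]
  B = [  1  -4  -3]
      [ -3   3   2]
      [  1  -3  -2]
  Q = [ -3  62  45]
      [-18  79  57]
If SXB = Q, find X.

X = [[-3, -4, -5], [-2, 5, 2]]

X = S⁻¹QB⁻¹ (apply S⁻¹ on the left and B⁻¹ on the right).
S has determinant 3; S⁻¹ = [[2/3, -1/3], [-1, 1]].
det B = -2, so B⁻¹ = [[0, -1/2, -1/2], [2, -1/2, -7/2], [-3, 1/2, 9/2]].
S⁻¹Q = [[4, 15, 11], [-15, 17, 12]].
X = (S⁻¹Q)B⁻¹ = [[-3, -4, -5], [-2, 5, 2]].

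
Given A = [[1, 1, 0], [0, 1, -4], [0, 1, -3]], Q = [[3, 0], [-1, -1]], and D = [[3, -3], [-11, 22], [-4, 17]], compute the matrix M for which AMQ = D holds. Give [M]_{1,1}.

Isolating M: multiply by A⁻¹ from the left and Q⁻¹ from the right, so M = A⁻¹DQ⁻¹.
det A = 1, so A⁻¹ = [[1, 3, -4], [0, -3, 4], [0, -1, 1]].
Q has determinant -3; Q⁻¹ = [[1/3, 0], [-1/3, -1]].
A⁻¹D = [[-14, -5], [17, 2], [7, -5]].
M = (A⁻¹D)Q⁻¹ = [[-3, 5], [5, -2], [4, 5]].

-3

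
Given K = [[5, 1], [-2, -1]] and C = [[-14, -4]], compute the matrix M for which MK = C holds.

K is on the right of M, so right-multiply by K⁻¹: M = CK⁻¹.
det K = -3; the adjugate gives K⁻¹ = [[1/3, 1/3], [-2/3, -5/3]].
M = CK⁻¹ = [[-14, -4]] · [[1/3, 1/3], [-2/3, -5/3]] = [[-2, 2]].

M = [[-2, 2]]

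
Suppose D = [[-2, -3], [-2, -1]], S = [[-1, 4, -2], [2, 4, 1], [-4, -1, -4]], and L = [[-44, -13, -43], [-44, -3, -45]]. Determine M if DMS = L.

M = [[-4, 3, -3], [2, -1, -1]]

M = D⁻¹LS⁻¹ (apply D⁻¹ on the left and S⁻¹ on the right).
D has determinant -4; D⁻¹ = [[1/4, -3/4], [-1/2, 1/2]].
S has determinant 3; S⁻¹ = [[-5, 6, 4], [4/3, -4/3, -1], [14/3, -17/3, -4]].
D⁻¹L = [[22, -1, 23], [0, 5, -1]].
M = (D⁻¹L)S⁻¹ = [[-4, 3, -3], [2, -1, -1]].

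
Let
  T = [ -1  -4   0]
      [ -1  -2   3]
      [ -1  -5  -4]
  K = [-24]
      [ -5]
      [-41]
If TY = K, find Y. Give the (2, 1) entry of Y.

T is on the left of Y, so left-multiply by T⁻¹: Y = T⁻¹K.
T has determinant 5; T⁻¹ = [[23/5, -16/5, -12/5], [-7/5, 4/5, 3/5], [3/5, -1/5, -2/5]].
Y = T⁻¹K = [[23/5, -16/5, -12/5], [-7/5, 4/5, 3/5], [3/5, -1/5, -2/5]] · [[-24], [-5], [-41]] = [[4], [5], [3]].

5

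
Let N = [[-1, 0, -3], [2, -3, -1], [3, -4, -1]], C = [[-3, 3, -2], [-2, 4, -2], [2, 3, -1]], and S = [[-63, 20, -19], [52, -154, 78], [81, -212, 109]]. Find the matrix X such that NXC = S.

X = [[-5, -2, 1], [2, 5, 4], [0, -3, 4]]

Left-multiply by N⁻¹ and right-multiply by C⁻¹: X = N⁻¹SC⁻¹.
det N = -2, so N⁻¹ = [[1/2, -6, 9/2], [1/2, -5, 7/2], [-1/2, 2, -3/2]].
C has determinant 4; C⁻¹ = [[1/2, -3/4, 1/2], [-3/2, 7/4, -1/2], [-7/2, 15/4, -3/2]].
N⁻¹S = [[21, -20, 13], [-8, 38, -18], [14, 0, 2]].
X = (N⁻¹S)C⁻¹ = [[-5, -2, 1], [2, 5, 4], [0, -3, 4]].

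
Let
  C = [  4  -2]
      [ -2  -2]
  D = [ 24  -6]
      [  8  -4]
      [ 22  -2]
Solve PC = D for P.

P = [[5, -2], [2, 0], [4, -3]]

C is on the right of P, so right-multiply by C⁻¹: P = DC⁻¹.
det C = -12; the adjugate gives C⁻¹ = [[1/6, -1/6], [-1/6, -1/3]].
P = DC⁻¹ = [[24, -6], [8, -4], [22, -2]] · [[1/6, -1/6], [-1/6, -1/3]] = [[5, -2], [2, 0], [4, -3]].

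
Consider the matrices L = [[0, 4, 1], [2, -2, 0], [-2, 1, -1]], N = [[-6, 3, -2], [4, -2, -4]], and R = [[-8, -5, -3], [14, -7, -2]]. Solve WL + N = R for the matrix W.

W = [[-3, -3, -2], [1, 4, -1]]

WL = R − N = [[-2, -8, -1], [10, -5, 2]].
Since L sits to the right of W, W = (R − N)L⁻¹.
det L = 6, so L⁻¹ = [[1/3, 5/6, 1/3], [1/3, 1/3, 1/3], [-1/3, -4/3, -4/3]].
W = (R − N)L⁻¹ = [[-3, -3, -2], [1, 4, -1]].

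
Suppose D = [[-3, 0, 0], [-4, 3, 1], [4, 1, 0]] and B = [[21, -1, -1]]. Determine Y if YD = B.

Y = [[-3, -1, 2]]

Right-multiplying both sides by D⁻¹ gives Y = BD⁻¹.
det D = 3; the adjugate gives D⁻¹ = [[-1/3, 0, 0], [4/3, 0, 1], [-16/3, 1, -3]].
Y = BD⁻¹ = [[21, -1, -1]] · [[-1/3, 0, 0], [4/3, 0, 1], [-16/3, 1, -3]] = [[-3, -1, 2]].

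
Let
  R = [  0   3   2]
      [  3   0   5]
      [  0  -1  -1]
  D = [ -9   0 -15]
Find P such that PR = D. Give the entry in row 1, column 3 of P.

0

Right-multiplying both sides by R⁻¹ gives P = DR⁻¹.
det R = 3; the adjugate gives R⁻¹ = [[5/3, 1/3, 5], [1, 0, 2], [-1, 0, -3]].
P = DR⁻¹ = [[-9, 0, -15]] · [[5/3, 1/3, 5], [1, 0, 2], [-1, 0, -3]] = [[0, -3, 0]].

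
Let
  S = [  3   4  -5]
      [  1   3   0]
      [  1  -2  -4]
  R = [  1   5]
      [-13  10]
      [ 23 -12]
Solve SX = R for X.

Left-multiplying both sides by S⁻¹ gives X = S⁻¹R.
det S = 5, so S⁻¹ = [[-12/5, 26/5, 3], [4/5, -7/5, -1], [-1, 2, 1]].
X = S⁻¹R = [[-12/5, 26/5, 3], [4/5, -7/5, -1], [-1, 2, 1]] · [[1, 5], [-13, 10], [23, -12]] = [[-1, 4], [-4, 2], [-4, 3]].

X = [[-1, 4], [-4, 2], [-4, 3]]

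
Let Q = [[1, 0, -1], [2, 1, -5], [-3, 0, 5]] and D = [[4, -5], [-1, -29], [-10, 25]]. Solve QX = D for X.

X = [[5, 0], [-6, -4], [1, 5]]

Since Q multiplies X on the left, X = Q⁻¹D.
Q has determinant 2; Q⁻¹ = [[5/2, 0, 1/2], [5/2, 1, 3/2], [3/2, 0, 1/2]].
X = Q⁻¹D = [[5/2, 0, 1/2], [5/2, 1, 3/2], [3/2, 0, 1/2]] · [[4, -5], [-1, -29], [-10, 25]] = [[5, 0], [-6, -4], [1, 5]].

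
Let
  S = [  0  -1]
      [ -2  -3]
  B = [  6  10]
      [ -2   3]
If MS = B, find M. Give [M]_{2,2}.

S is on the right of M, so right-multiply by S⁻¹: M = BS⁻¹.
det S = -2, so S⁻¹ = [[3/2, -1/2], [-1, 0]].
M = BS⁻¹ = [[6, 10], [-2, 3]] · [[3/2, -1/2], [-1, 0]] = [[-1, -3], [-6, 1]].

1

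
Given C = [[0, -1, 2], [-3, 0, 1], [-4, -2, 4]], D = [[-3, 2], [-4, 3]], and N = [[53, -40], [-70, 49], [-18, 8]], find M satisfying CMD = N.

M = [[-5, -4], [-3, 4], [-1, -5]]

Left-multiply by C⁻¹ and right-multiply by D⁻¹: M = C⁻¹ND⁻¹.
C has determinant 4; C⁻¹ = [[1/2, 0, -1/4], [2, 2, -3/2], [3/2, 1, -3/4]].
det D = -1, so D⁻¹ = [[-3, 2], [-4, 3]].
C⁻¹N = [[31, -22], [-7, 6], [23, -17]].
M = (C⁻¹N)D⁻¹ = [[-5, -4], [-3, 4], [-1, -5]].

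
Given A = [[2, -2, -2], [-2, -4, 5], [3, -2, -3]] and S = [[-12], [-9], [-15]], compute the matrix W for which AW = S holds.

W = [[-4], [3], [-1]]

A is on the left of W, so left-multiply by A⁻¹: W = A⁻¹S.
A has determinant -6; A⁻¹ = [[-11/3, 1/3, 3], [-3/2, 0, 1], [-8/3, 1/3, 2]].
W = A⁻¹S = [[-11/3, 1/3, 3], [-3/2, 0, 1], [-8/3, 1/3, 2]] · [[-12], [-9], [-15]] = [[-4], [3], [-1]].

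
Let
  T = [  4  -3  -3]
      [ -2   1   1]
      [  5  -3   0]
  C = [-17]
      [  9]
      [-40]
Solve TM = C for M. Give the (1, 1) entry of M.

Since T multiplies M on the left, M = T⁻¹C.
det T = -6, so T⁻¹ = [[-1/2, -3/2, 0], [-5/6, -5/2, -1/3], [-1/6, 1/2, 1/3]].
M = T⁻¹C = [[-1/2, -3/2, 0], [-5/6, -5/2, -1/3], [-1/6, 1/2, 1/3]] · [[-17], [9], [-40]] = [[-5], [5], [-6]].

-5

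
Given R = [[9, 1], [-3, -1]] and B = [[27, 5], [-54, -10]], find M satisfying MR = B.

Since R sits to the right of M, M = BR⁻¹.
R has determinant -6; R⁻¹ = [[1/6, 1/6], [-1/2, -3/2]].
M = BR⁻¹ = [[27, 5], [-54, -10]] · [[1/6, 1/6], [-1/2, -3/2]] = [[2, -3], [-4, 6]].

M = [[2, -3], [-4, 6]]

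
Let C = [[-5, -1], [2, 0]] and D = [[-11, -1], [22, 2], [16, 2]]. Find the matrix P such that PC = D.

P = [[1, -3], [-2, 6], [-2, 3]]

Since C sits to the right of P, P = DC⁻¹.
det C = 2; the adjugate gives C⁻¹ = [[0, 1/2], [-1, -5/2]].
P = DC⁻¹ = [[-11, -1], [22, 2], [16, 2]] · [[0, 1/2], [-1, -5/2]] = [[1, -3], [-2, 6], [-2, 3]].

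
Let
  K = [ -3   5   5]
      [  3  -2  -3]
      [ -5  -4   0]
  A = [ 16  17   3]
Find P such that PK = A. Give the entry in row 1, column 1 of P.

Since K sits to the right of P, P = AK⁻¹.
K has determinant 1; K⁻¹ = [[-12, -20, -5], [15, 25, 6], [-22, -37, -9]].
P = AK⁻¹ = [[16, 17, 3]] · [[-12, -20, -5], [15, 25, 6], [-22, -37, -9]] = [[-3, -6, -5]].

-3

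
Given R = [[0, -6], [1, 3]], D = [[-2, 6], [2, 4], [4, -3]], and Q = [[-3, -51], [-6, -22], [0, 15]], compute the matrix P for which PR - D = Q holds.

PR = Q + D = [[-5, -45], [-4, -18], [4, 12]].
Right-multiplying both sides by R⁻¹ gives P = (Q + D)R⁻¹.
R has determinant 6; R⁻¹ = [[1/2, 1], [-1/6, 0]].
P = (Q + D)R⁻¹ = [[5, -5], [1, -4], [0, 4]].

P = [[5, -5], [1, -4], [0, 4]]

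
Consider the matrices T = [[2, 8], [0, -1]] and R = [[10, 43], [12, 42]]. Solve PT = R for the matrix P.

P = [[5, -3], [6, 6]]

Right-multiplying both sides by T⁻¹ gives P = RT⁻¹.
det T = -2; the adjugate gives T⁻¹ = [[1/2, 4], [0, -1]].
P = RT⁻¹ = [[10, 43], [12, 42]] · [[1/2, 4], [0, -1]] = [[5, -3], [6, 6]].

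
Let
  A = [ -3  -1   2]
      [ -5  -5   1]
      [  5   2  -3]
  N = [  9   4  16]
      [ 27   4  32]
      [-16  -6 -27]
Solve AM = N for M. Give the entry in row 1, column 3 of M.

Since A multiplies M on the left, M = A⁻¹N.
A has determinant 1; A⁻¹ = [[13, 1, 9], [-10, -1, -7], [15, 1, 10]].
M = A⁻¹N = [[13, 1, 9], [-10, -1, -7], [15, 1, 10]] · [[9, 4, 16], [27, 4, 32], [-16, -6, -27]] = [[0, 2, -3], [-5, -2, -3], [2, 4, 2]].

-3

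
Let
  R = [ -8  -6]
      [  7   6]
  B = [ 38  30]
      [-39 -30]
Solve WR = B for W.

Right-multiplying both sides by R⁻¹ gives W = BR⁻¹.
R has determinant -6; R⁻¹ = [[-1, -1], [7/6, 4/3]].
W = BR⁻¹ = [[38, 30], [-39, -30]] · [[-1, -1], [7/6, 4/3]] = [[-3, 2], [4, -1]].

W = [[-3, 2], [4, -1]]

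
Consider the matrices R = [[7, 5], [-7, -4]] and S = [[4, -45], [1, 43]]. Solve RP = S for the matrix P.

Since R multiplies P on the left, P = R⁻¹S.
R has determinant 7; R⁻¹ = [[-4/7, -5/7], [1, 1]].
P = R⁻¹S = [[-4/7, -5/7], [1, 1]] · [[4, -45], [1, 43]] = [[-3, -5], [5, -2]].

P = [[-3, -5], [5, -2]]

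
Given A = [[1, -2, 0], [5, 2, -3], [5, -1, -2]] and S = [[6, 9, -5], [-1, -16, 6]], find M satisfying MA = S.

M = [[-4, 1, 1], [-1, -6, 6]]

Right-multiplying both sides by A⁻¹ gives M = SA⁻¹.
A has determinant 3; A⁻¹ = [[-7/3, -4/3, 2], [-5/3, -2/3, 1], [-5, -3, 4]].
M = SA⁻¹ = [[6, 9, -5], [-1, -16, 6]] · [[-7/3, -4/3, 2], [-5/3, -2/3, 1], [-5, -3, 4]] = [[-4, 1, 1], [-1, -6, 6]].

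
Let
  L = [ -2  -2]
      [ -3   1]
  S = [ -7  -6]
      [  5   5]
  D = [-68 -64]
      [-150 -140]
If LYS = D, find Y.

Y = [[-3, 5], [1, -1]]

Isolating Y: multiply by L⁻¹ from the left and S⁻¹ from the right, so Y = L⁻¹DS⁻¹.
det L = -8; the adjugate gives L⁻¹ = [[-1/8, -1/4], [-3/8, 1/4]].
det S = -5, so S⁻¹ = [[-1, -6/5], [1, 7/5]].
L⁻¹D = [[46, 43], [-12, -11]].
Y = (L⁻¹D)S⁻¹ = [[-3, 5], [1, -1]].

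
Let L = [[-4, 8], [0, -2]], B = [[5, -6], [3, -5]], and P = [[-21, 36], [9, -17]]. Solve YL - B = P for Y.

YL = P + B = [[-16, 30], [12, -22]].
L is on the right of Y, so right-multiply by L⁻¹: Y = (P + B)L⁻¹.
det L = 8; the adjugate gives L⁻¹ = [[-1/4, -1], [0, -1/2]].
Y = (P + B)L⁻¹ = [[4, 1], [-3, -1]].

Y = [[4, 1], [-3, -1]]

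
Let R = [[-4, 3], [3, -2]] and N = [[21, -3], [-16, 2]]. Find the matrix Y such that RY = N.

Y = [[-6, 0], [-1, -1]]

R is on the left of Y, so left-multiply by R⁻¹: Y = R⁻¹N.
R has determinant -1; R⁻¹ = [[2, 3], [3, 4]].
Y = R⁻¹N = [[2, 3], [3, 4]] · [[21, -3], [-16, 2]] = [[-6, 0], [-1, -1]].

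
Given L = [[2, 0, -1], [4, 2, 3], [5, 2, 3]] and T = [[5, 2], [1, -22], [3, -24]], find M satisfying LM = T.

M = [[2, -2], [-2, 2], [-1, -6]]

Left-multiplying both sides by L⁻¹ gives M = L⁻¹T.
L has determinant 2; L⁻¹ = [[0, -1, 1], [3/2, 11/2, -5], [-1, -2, 2]].
M = L⁻¹T = [[0, -1, 1], [3/2, 11/2, -5], [-1, -2, 2]] · [[5, 2], [1, -22], [3, -24]] = [[2, -2], [-2, 2], [-1, -6]].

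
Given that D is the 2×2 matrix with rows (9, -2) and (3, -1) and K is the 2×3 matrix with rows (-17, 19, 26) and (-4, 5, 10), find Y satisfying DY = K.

Y = [[-3, 3, 2], [-5, 4, -4]]

Left-multiplying both sides by D⁻¹ gives Y = D⁻¹K.
det D = -3; the adjugate gives D⁻¹ = [[1/3, -2/3], [1, -3]].
Y = D⁻¹K = [[1/3, -2/3], [1, -3]] · [[-17, 19, 26], [-4, 5, 10]] = [[-3, 3, 2], [-5, 4, -4]].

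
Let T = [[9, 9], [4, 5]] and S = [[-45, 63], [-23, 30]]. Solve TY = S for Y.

Left-multiplying both sides by T⁻¹ gives Y = T⁻¹S.
det T = 9; the adjugate gives T⁻¹ = [[5/9, -1], [-4/9, 1]].
Y = T⁻¹S = [[5/9, -1], [-4/9, 1]] · [[-45, 63], [-23, 30]] = [[-2, 5], [-3, 2]].

Y = [[-2, 5], [-3, 2]]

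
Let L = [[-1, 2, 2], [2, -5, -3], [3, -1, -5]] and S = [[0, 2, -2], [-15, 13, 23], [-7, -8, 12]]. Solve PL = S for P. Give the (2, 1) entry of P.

Since L sits to the right of P, P = SL⁻¹.
det L = 6, so L⁻¹ = [[11/3, 4/3, 2/3], [1/6, -1/6, 1/6], [13/6, 5/6, 1/6]].
P = SL⁻¹ = [[0, 2, -2], [-15, 13, 23], [-7, -8, 12]] · [[11/3, 4/3, 2/3], [1/6, -1/6, 1/6], [13/6, 5/6, 1/6]] = [[-4, -2, 0], [-3, -3, -4], [-1, 2, -4]].

-3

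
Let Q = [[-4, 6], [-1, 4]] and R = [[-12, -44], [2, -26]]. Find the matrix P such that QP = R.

Since Q multiplies P on the left, P = Q⁻¹R.
det Q = -10; the adjugate gives Q⁻¹ = [[-2/5, 3/5], [-1/10, 2/5]].
P = Q⁻¹R = [[-2/5, 3/5], [-1/10, 2/5]] · [[-12, -44], [2, -26]] = [[6, 2], [2, -6]].

P = [[6, 2], [2, -6]]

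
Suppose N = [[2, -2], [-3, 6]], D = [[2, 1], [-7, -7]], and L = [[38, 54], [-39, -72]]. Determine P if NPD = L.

P = [[-5, -5], [3, 0]]

P = N⁻¹LD⁻¹ (apply N⁻¹ on the left and D⁻¹ on the right).
det N = 6; the adjugate gives N⁻¹ = [[1, 1/3], [1/2, 1/3]].
det D = -7, so D⁻¹ = [[1, 1/7], [-1, -2/7]].
N⁻¹L = [[25, 30], [6, 3]].
P = (N⁻¹L)D⁻¹ = [[-5, -5], [3, 0]].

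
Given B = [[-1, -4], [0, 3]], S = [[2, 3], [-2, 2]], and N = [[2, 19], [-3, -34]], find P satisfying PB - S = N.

PB = N + S = [[4, 22], [-5, -32]].
Right-multiplying both sides by B⁻¹ gives P = (N + S)B⁻¹.
B has determinant -3; B⁻¹ = [[-1, -4/3], [0, 1/3]].
P = (N + S)B⁻¹ = [[-4, 2], [5, -4]].

P = [[-4, 2], [5, -4]]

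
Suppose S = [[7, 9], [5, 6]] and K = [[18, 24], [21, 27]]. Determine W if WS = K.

W = [[4, -2], [3, 0]]

Right-multiplying both sides by S⁻¹ gives W = KS⁻¹.
S has determinant -3; S⁻¹ = [[-2, 3], [5/3, -7/3]].
W = KS⁻¹ = [[18, 24], [21, 27]] · [[-2, 3], [5/3, -7/3]] = [[4, -2], [3, 0]].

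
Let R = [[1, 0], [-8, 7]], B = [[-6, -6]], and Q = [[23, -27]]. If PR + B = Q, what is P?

P = [[5, -3]]

PR = Q − B = [[29, -21]].
Since R sits to the right of P, P = (Q − B)R⁻¹.
det R = 7; the adjugate gives R⁻¹ = [[1, 0], [8/7, 1/7]].
P = (Q − B)R⁻¹ = [[5, -3]].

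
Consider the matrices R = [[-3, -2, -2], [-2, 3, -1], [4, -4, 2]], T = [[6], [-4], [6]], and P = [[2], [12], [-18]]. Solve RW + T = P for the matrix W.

W = [[-4], [4], [4]]

RW = P − T = [[-4], [16], [-24]].
R is on the left of W, so left-multiply by R⁻¹: W = R⁻¹(P − T).
det R = 2; the adjugate gives R⁻¹ = [[1, 6, 4], [0, 1, 1/2], [-2, -10, -13/2]].
W = R⁻¹(P − T) = [[-4], [4], [4]].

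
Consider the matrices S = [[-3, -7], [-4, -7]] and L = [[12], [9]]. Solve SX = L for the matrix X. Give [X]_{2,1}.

S is on the left of X, so left-multiply by S⁻¹: X = S⁻¹L.
S has determinant -7; S⁻¹ = [[1, -1], [-4/7, 3/7]].
X = S⁻¹L = [[1, -1], [-4/7, 3/7]] · [[12], [9]] = [[3], [-3]].

-3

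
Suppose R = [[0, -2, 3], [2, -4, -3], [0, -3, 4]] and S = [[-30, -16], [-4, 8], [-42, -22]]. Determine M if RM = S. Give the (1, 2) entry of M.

R is on the left of M, so left-multiply by R⁻¹: M = R⁻¹S.
det R = -2, so R⁻¹ = [[25/2, 1/2, -9], [4, 0, -3], [3, 0, -2]].
M = R⁻¹S = [[25/2, 1/2, -9], [4, 0, -3], [3, 0, -2]] · [[-30, -16], [-4, 8], [-42, -22]] = [[1, 2], [6, 2], [-6, -4]].

2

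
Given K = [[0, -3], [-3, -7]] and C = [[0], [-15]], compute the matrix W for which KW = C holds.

W = [[5], [0]]

Left-multiplying both sides by K⁻¹ gives W = K⁻¹C.
det K = -9, so K⁻¹ = [[7/9, -1/3], [-1/3, 0]].
W = K⁻¹C = [[7/9, -1/3], [-1/3, 0]] · [[0], [-15]] = [[5], [0]].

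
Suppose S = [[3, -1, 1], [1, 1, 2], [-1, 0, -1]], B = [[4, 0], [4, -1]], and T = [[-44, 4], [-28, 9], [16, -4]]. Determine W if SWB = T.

Isolating W: multiply by S⁻¹ from the left and B⁻¹ from the right, so W = S⁻¹TB⁻¹.
S has determinant -1; S⁻¹ = [[1, 1, 3], [1, 2, 5], [-1, -1, -4]].
det B = -4; the adjugate gives B⁻¹ = [[1/4, 0], [1, -1]].
S⁻¹T = [[-24, 1], [-20, 2], [8, 3]].
W = (S⁻¹T)B⁻¹ = [[-5, -1], [-3, -2], [5, -3]].

W = [[-5, -1], [-3, -2], [5, -3]]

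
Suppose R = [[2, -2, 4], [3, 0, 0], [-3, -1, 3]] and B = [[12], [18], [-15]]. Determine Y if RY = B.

Y = [[6], [6], [3]]

R is on the left of Y, so left-multiply by R⁻¹: Y = R⁻¹B.
R has determinant 6; R⁻¹ = [[0, 1/3, 0], [-3/2, 3, 2], [-1/2, 4/3, 1]].
Y = R⁻¹B = [[0, 1/3, 0], [-3/2, 3, 2], [-1/2, 4/3, 1]] · [[12], [18], [-15]] = [[6], [6], [3]].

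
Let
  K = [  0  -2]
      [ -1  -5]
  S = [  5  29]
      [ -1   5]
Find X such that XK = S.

X = [[-2, -5], [-5, 1]]

K is on the right of X, so right-multiply by K⁻¹: X = SK⁻¹.
K has determinant -2; K⁻¹ = [[5/2, -1], [-1/2, 0]].
X = SK⁻¹ = [[5, 29], [-1, 5]] · [[5/2, -1], [-1/2, 0]] = [[-2, -5], [-5, 1]].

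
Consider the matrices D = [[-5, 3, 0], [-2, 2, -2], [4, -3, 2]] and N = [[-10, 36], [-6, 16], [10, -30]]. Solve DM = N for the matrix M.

D is on the left of M, so left-multiply by D⁻¹: M = D⁻¹N.
D has determinant -2; D⁻¹ = [[1, 3, 3], [2, 5, 5], [1, 3/2, 2]].
M = D⁻¹N = [[1, 3, 3], [2, 5, 5], [1, 3/2, 2]] · [[-10, 36], [-6, 16], [10, -30]] = [[2, -6], [0, 2], [1, 0]].

M = [[2, -6], [0, 2], [1, 0]]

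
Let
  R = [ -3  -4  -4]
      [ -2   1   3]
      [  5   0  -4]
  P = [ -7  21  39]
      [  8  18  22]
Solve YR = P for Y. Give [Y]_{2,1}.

Right-multiplying both sides by R⁻¹ gives Y = PR⁻¹.
det R = 4, so R⁻¹ = [[-1, -4, -2], [7/4, 8, 17/4], [-5/4, -5, -11/4]].
Y = PR⁻¹ = [[-7, 21, 39], [8, 18, 22]] · [[-1, -4, -2], [7/4, 8, 17/4], [-5/4, -5, -11/4]] = [[-5, 1, -4], [-4, 2, 0]].

-4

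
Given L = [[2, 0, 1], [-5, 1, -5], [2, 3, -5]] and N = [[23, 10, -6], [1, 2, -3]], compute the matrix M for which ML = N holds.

M = [[-6, -5, 5], [-3, -1, 1]]

L is on the right of M, so right-multiply by L⁻¹: M = NL⁻¹.
det L = 3; the adjugate gives L⁻¹ = [[10/3, 1, -1/3], [-35/3, -4, 5/3], [-17/3, -2, 2/3]].
M = NL⁻¹ = [[23, 10, -6], [1, 2, -3]] · [[10/3, 1, -1/3], [-35/3, -4, 5/3], [-17/3, -2, 2/3]] = [[-6, -5, 5], [-3, -1, 1]].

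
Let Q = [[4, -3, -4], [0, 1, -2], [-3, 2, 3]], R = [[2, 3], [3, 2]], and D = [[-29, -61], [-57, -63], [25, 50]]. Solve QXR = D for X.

X = [[-5, 5], [-5, -1], [5, 4]]

Isolating X: multiply by Q⁻¹ from the left and R⁻¹ from the right, so X = Q⁻¹DR⁻¹.
det Q = -2; the adjugate gives Q⁻¹ = [[-7/2, -1/2, -5], [-3, 0, -4], [-3/2, -1/2, -2]].
det R = -5, so R⁻¹ = [[-2/5, 3/5], [3/5, -2/5]].
Q⁻¹D = [[5, -5], [-13, -17], [22, 23]].
X = (Q⁻¹D)R⁻¹ = [[-5, 5], [-5, -1], [5, 4]].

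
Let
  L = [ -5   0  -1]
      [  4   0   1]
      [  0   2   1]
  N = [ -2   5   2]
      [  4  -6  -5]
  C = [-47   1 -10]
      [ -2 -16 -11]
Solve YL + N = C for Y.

Y = [[5, -5, -2], [2, 1, -5]]

YL = C − N = [[-45, -4, -12], [-6, -10, -6]].
Since L sits to the right of Y, Y = (C − N)L⁻¹.
det L = 2; the adjugate gives L⁻¹ = [[-1, -1, 0], [-2, -5/2, 1/2], [4, 5, 0]].
Y = (C − N)L⁻¹ = [[5, -5, -2], [2, 1, -5]].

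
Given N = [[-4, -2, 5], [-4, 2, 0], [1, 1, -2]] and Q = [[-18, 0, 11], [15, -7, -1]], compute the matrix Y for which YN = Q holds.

Right-multiplying both sides by N⁻¹ gives Y = QN⁻¹.
det N = 2; the adjugate gives N⁻¹ = [[-2, 1/2, -5], [-4, 3/2, -10], [-3, 1, -8]].
Y = QN⁻¹ = [[-18, 0, 11], [15, -7, -1]] · [[-2, 1/2, -5], [-4, 3/2, -10], [-3, 1, -8]] = [[3, 2, 2], [1, -4, 3]].

Y = [[3, 2, 2], [1, -4, 3]]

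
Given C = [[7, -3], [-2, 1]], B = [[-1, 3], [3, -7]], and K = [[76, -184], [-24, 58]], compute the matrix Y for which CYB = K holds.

Y = [[-1, 1], [1, -5]]

Y = C⁻¹KB⁻¹ (apply C⁻¹ on the left and B⁻¹ on the right).
C has determinant 1; C⁻¹ = [[1, 3], [2, 7]].
det B = -2; the adjugate gives B⁻¹ = [[7/2, 3/2], [3/2, 1/2]].
C⁻¹K = [[4, -10], [-16, 38]].
Y = (C⁻¹K)B⁻¹ = [[-1, 1], [1, -5]].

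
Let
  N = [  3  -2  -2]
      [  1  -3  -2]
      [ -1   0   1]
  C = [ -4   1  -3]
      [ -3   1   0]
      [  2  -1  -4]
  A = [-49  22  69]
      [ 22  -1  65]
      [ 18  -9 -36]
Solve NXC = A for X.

X = [[5, 1, -4], [2, -1, -2], [5, 1, 5]]

Isolating X: multiply by N⁻¹ from the left and C⁻¹ from the right, so X = N⁻¹AC⁻¹.
det N = -5; the adjugate gives N⁻¹ = [[3/5, -2/5, 2/5], [-1/5, -1/5, -4/5], [3/5, -2/5, 7/5]].
C has determinant 1; C⁻¹ = [[-4, 7, 3], [-12, 22, 9], [1, -2, -1]].
N⁻¹A = [[-31, 10, 1], [-9, 3, 2], [-13, 1, -35]].
X = (N⁻¹A)C⁻¹ = [[5, 1, -4], [2, -1, -2], [5, 1, 5]].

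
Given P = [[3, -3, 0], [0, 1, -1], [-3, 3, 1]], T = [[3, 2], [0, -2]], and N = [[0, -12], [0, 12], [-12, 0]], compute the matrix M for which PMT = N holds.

Isolating M: multiply by P⁻¹ from the left and T⁻¹ from the right, so M = P⁻¹NT⁻¹.
det P = 3, so P⁻¹ = [[4/3, 1, 1], [1, 1, 1], [1, 0, 1]].
T has determinant -6; T⁻¹ = [[1/3, 1/3], [0, -1/2]].
P⁻¹N = [[-12, -4], [-12, 0], [-12, -12]].
M = (P⁻¹N)T⁻¹ = [[-4, -2], [-4, -4], [-4, 2]].

M = [[-4, -2], [-4, -4], [-4, 2]]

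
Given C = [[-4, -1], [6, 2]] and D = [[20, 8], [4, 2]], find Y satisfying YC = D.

Y = [[4, 6], [2, 2]]

C is on the right of Y, so right-multiply by C⁻¹: Y = DC⁻¹.
det C = -2, so C⁻¹ = [[-1, -1/2], [3, 2]].
Y = DC⁻¹ = [[20, 8], [4, 2]] · [[-1, -1/2], [3, 2]] = [[4, 6], [2, 2]].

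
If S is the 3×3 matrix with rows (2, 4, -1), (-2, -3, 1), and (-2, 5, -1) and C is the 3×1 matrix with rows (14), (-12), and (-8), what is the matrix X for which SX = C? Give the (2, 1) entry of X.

Since S multiplies X on the left, X = S⁻¹C.
det S = -4, so S⁻¹ = [[1/2, 1/4, -1/4], [1, 1, 0], [4, 9/2, -1/2]].
X = S⁻¹C = [[1/2, 1/4, -1/4], [1, 1, 0], [4, 9/2, -1/2]] · [[14], [-12], [-8]] = [[6], [2], [6]].

2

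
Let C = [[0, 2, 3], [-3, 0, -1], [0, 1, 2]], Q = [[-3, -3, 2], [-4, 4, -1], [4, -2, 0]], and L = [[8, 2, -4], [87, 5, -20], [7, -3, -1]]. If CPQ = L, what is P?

P = C⁻¹LQ⁻¹ (apply C⁻¹ on the left and Q⁻¹ on the right).
C has determinant 3; C⁻¹ = [[1/3, -1/3, -2/3], [2, 0, -3], [-1, 0, 2]].
det Q = 2; the adjugate gives Q⁻¹ = [[-1, -2, -5/2], [-2, -4, -11/2], [-4, -9, -12]].
C⁻¹L = [[-31, 1, 6], [-5, 13, -5], [6, -8, 2]].
P = (C⁻¹L)Q⁻¹ = [[5, 4, 0], [-1, 3, 1], [2, 2, 5]].

P = [[5, 4, 0], [-1, 3, 1], [2, 2, 5]]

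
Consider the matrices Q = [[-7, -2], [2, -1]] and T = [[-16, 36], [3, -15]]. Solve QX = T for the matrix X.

X = [[2, -6], [1, 3]]

Since Q multiplies X on the left, X = Q⁻¹T.
Q has determinant 11; Q⁻¹ = [[-1/11, 2/11], [-2/11, -7/11]].
X = Q⁻¹T = [[-1/11, 2/11], [-2/11, -7/11]] · [[-16, 36], [3, -15]] = [[2, -6], [1, 3]].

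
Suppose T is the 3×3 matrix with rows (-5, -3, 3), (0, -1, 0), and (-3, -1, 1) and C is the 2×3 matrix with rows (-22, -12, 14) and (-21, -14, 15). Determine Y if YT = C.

Y = [[5, -2, -1], [6, -1, -3]]

Right-multiplying both sides by T⁻¹ gives Y = CT⁻¹.
det T = -4; the adjugate gives T⁻¹ = [[1/4, 0, -3/4], [0, -1, 0], [3/4, -1, -5/4]].
Y = CT⁻¹ = [[-22, -12, 14], [-21, -14, 15]] · [[1/4, 0, -3/4], [0, -1, 0], [3/4, -1, -5/4]] = [[5, -2, -1], [6, -1, -3]].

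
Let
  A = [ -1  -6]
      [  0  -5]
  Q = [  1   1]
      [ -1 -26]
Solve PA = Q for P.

Right-multiplying both sides by A⁻¹ gives P = QA⁻¹.
A has determinant 5; A⁻¹ = [[-1, 6/5], [0, -1/5]].
P = QA⁻¹ = [[1, 1], [-1, -26]] · [[-1, 6/5], [0, -1/5]] = [[-1, 1], [1, 4]].

P = [[-1, 1], [1, 4]]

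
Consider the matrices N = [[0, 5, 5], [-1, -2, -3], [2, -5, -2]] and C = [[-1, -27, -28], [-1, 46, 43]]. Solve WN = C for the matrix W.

Since N sits to the right of W, W = CN⁻¹.
det N = 5; the adjugate gives N⁻¹ = [[-11/5, -3, -1], [-8/5, -2, -1], [9/5, 2, 1]].
W = CN⁻¹ = [[-1, -27, -28], [-1, 46, 43]] · [[-11/5, -3, -1], [-8/5, -2, -1], [9/5, 2, 1]] = [[-5, 1, 0], [6, -3, -2]].

W = [[-5, 1, 0], [6, -3, -2]]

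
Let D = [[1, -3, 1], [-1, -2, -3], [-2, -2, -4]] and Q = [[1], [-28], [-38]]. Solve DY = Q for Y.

Y = [[4], [3], [6]]

D is on the left of Y, so left-multiply by D⁻¹: Y = D⁻¹Q.
det D = -6; the adjugate gives D⁻¹ = [[-1/3, 7/3, -11/6], [-1/3, 1/3, -1/3], [1/3, -4/3, 5/6]].
Y = D⁻¹Q = [[-1/3, 7/3, -11/6], [-1/3, 1/3, -1/3], [1/3, -4/3, 5/6]] · [[1], [-28], [-38]] = [[4], [3], [6]].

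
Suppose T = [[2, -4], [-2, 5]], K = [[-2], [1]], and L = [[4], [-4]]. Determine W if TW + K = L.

TW = L − K = [[6], [-5]].
Left-multiplying both sides by T⁻¹ gives W = T⁻¹(L − K).
T has determinant 2; T⁻¹ = [[5/2, 2], [1, 1]].
W = T⁻¹(L − K) = [[5], [1]].

W = [[5], [1]]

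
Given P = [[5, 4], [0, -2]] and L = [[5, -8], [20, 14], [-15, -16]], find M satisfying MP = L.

M = [[1, 6], [4, 1], [-3, 2]]

Since P sits to the right of M, M = LP⁻¹.
det P = -10; the adjugate gives P⁻¹ = [[1/5, 2/5], [0, -1/2]].
M = LP⁻¹ = [[5, -8], [20, 14], [-15, -16]] · [[1/5, 2/5], [0, -1/2]] = [[1, 6], [4, 1], [-3, 2]].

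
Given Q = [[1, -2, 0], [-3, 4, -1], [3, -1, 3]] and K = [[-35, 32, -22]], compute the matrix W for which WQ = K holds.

Right-multiplying both sides by Q⁻¹ gives W = KQ⁻¹.
det Q = -1; the adjugate gives Q⁻¹ = [[-11, -6, -2], [-6, -3, -1], [9, 5, 2]].
W = KQ⁻¹ = [[-35, 32, -22]] · [[-11, -6, -2], [-6, -3, -1], [9, 5, 2]] = [[-5, 4, -6]].

W = [[-5, 4, -6]]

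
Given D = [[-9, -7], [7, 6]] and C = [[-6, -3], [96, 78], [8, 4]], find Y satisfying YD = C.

Right-multiplying both sides by D⁻¹ gives Y = CD⁻¹.
D has determinant -5; D⁻¹ = [[-6/5, -7/5], [7/5, 9/5]].
Y = CD⁻¹ = [[-6, -3], [96, 78], [8, 4]] · [[-6/5, -7/5], [7/5, 9/5]] = [[3, 3], [-6, 6], [-4, -4]].

Y = [[3, 3], [-6, 6], [-4, -4]]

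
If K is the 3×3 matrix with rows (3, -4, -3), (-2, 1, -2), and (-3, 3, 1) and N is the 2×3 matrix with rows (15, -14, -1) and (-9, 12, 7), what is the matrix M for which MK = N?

M = [[2, -3, -1], [-6, 3, -5]]

Right-multiplying both sides by K⁻¹ gives M = NK⁻¹.
K has determinant -2; K⁻¹ = [[-7/2, 5/2, -11/2], [-4, 3, -6], [3/2, -3/2, 5/2]].
M = NK⁻¹ = [[15, -14, -1], [-9, 12, 7]] · [[-7/2, 5/2, -11/2], [-4, 3, -6], [3/2, -3/2, 5/2]] = [[2, -3, -1], [-6, 3, -5]].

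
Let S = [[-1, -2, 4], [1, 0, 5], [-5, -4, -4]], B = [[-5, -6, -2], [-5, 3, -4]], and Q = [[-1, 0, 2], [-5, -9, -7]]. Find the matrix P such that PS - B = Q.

PS = Q + B = [[-6, -6, 0], [-10, -6, -11]].
Since S sits to the right of P, P = (Q + B)S⁻¹.
det S = 6, so S⁻¹ = [[10/3, -4, -5/3], [-7/2, 4, 3/2], [-2/3, 1, 1/3]].
P = (Q + B)S⁻¹ = [[1, 0, 1], [-5, 5, 4]].

P = [[1, 0, 1], [-5, 5, 4]]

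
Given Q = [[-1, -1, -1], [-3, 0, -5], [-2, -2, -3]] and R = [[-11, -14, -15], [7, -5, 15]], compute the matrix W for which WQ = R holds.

W = [[2, -1, 6], [5, -4, 0]]

Right-multiplying both sides by Q⁻¹ gives W = RQ⁻¹.
det Q = 3; the adjugate gives Q⁻¹ = [[-10/3, -1/3, 5/3], [1/3, 1/3, -2/3], [2, 0, -1]].
W = RQ⁻¹ = [[-11, -14, -15], [7, -5, 15]] · [[-10/3, -1/3, 5/3], [1/3, 1/3, -2/3], [2, 0, -1]] = [[2, -1, 6], [5, -4, 0]].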